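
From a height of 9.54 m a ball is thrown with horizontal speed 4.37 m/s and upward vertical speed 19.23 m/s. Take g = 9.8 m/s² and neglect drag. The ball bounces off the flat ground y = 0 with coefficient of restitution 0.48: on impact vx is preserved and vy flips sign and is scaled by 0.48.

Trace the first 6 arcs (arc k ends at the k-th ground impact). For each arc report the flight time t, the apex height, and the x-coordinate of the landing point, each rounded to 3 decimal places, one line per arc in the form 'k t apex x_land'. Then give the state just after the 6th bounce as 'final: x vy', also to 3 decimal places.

Arc 1: start y=9.540, vy=19.230 → t=4.370, apex=28.407, x_land=19.097, impact vy=-23.596
  bounce: vy ← 0.48·23.596 = 11.326
Arc 2: start y=0.000, vy=11.326 → t=2.311, apex=6.545, x_land=29.198, impact vy=-11.326
  bounce: vy ← 0.48·11.326 = 5.437
Arc 3: start y=0.000, vy=5.437 → t=1.109, apex=1.508, x_land=34.047, impact vy=-5.437
  bounce: vy ← 0.48·5.437 = 2.610
Arc 4: start y=0.000, vy=2.610 → t=0.533, apex=0.347, x_land=36.374, impact vy=-2.610
  bounce: vy ← 0.48·2.610 = 1.253
Arc 5: start y=0.000, vy=1.253 → t=0.256, apex=0.080, x_land=37.491, impact vy=-1.253
  bounce: vy ← 0.48·1.253 = 0.601
Arc 6: start y=0.000, vy=0.601 → t=0.123, apex=0.018, x_land=38.027, impact vy=-0.601
  bounce: vy ← 0.48·0.601 = 0.289

1 4.370 28.407 19.097
2 2.311 6.545 29.198
3 1.109 1.508 34.047
4 0.533 0.347 36.374
5 0.256 0.080 37.491
6 0.123 0.018 38.027
final: 38.027 0.289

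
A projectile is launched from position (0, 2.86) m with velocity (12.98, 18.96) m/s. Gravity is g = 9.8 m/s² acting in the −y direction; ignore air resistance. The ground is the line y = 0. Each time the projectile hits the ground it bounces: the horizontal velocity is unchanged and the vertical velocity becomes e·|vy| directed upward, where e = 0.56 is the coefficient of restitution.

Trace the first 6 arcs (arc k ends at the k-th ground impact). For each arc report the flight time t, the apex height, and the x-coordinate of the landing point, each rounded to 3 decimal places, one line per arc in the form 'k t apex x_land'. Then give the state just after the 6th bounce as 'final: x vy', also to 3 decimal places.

Arc 1: start y=2.860, vy=18.960 → t=4.015, apex=21.201, x_land=52.112, impact vy=-20.385
  bounce: vy ← 0.56·20.385 = 11.415
Arc 2: start y=0.000, vy=11.415 → t=2.330, apex=6.649, x_land=82.351, impact vy=-11.415
  bounce: vy ← 0.56·11.415 = 6.393
Arc 3: start y=0.000, vy=6.393 → t=1.305, apex=2.085, x_land=99.285, impact vy=-6.393
  bounce: vy ← 0.56·6.393 = 3.580
Arc 4: start y=0.000, vy=3.580 → t=0.731, apex=0.654, x_land=108.768, impact vy=-3.580
  bounce: vy ← 0.56·3.580 = 2.005
Arc 5: start y=0.000, vy=2.005 → t=0.409, apex=0.205, x_land=114.079, impact vy=-2.005
  bounce: vy ← 0.56·2.005 = 1.123
Arc 6: start y=0.000, vy=1.123 → t=0.229, apex=0.064, x_land=117.052, impact vy=-1.123
  bounce: vy ← 0.56·1.123 = 0.629

1 4.015 21.201 52.112
2 2.330 6.649 82.351
3 1.305 2.085 99.285
4 0.731 0.654 108.768
5 0.409 0.205 114.079
6 0.229 0.064 117.052
final: 117.052 0.629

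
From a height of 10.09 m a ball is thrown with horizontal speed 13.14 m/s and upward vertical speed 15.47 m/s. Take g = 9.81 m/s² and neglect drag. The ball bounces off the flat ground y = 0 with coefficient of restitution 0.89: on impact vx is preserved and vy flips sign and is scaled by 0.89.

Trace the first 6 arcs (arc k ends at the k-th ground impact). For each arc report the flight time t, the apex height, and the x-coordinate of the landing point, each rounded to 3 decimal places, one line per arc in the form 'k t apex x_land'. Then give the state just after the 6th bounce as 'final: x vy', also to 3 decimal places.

Arc 1: start y=10.090, vy=15.470 → t=3.709, apex=22.288, x_land=48.731, impact vy=-20.911
  bounce: vy ← 0.89·20.911 = 18.611
Arc 2: start y=0.000, vy=18.611 → t=3.794, apex=17.654, x_land=98.588, impact vy=-18.611
  bounce: vy ← 0.89·18.611 = 16.564
Arc 3: start y=0.000, vy=16.564 → t=3.377, apex=13.984, x_land=142.962, impact vy=-16.564
  bounce: vy ← 0.89·16.564 = 14.742
Arc 4: start y=0.000, vy=14.742 → t=3.005, apex=11.077, x_land=182.454, impact vy=-14.742
  bounce: vy ← 0.89·14.742 = 13.120
Arc 5: start y=0.000, vy=13.120 → t=2.675, apex=8.774, x_land=217.601, impact vy=-13.120
  bounce: vy ← 0.89·13.120 = 11.677
Arc 6: start y=0.000, vy=11.677 → t=2.381, apex=6.950, x_land=248.883, impact vy=-11.677
  bounce: vy ← 0.89·11.677 = 10.393

1 3.709 22.288 48.731
2 3.794 17.654 98.588
3 3.377 13.984 142.962
4 3.005 11.077 182.454
5 2.675 8.774 217.601
6 2.381 6.950 248.883
final: 248.883 10.393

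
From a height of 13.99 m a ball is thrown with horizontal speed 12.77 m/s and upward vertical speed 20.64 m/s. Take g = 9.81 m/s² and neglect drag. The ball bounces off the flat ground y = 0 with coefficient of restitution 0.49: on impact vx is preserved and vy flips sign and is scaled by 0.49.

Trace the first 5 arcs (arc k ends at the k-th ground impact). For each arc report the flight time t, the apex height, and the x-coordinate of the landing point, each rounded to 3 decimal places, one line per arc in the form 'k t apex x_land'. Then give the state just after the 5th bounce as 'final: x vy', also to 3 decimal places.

1 4.802 35.703 61.321
2 2.644 8.572 95.084
3 1.296 2.058 111.628
4 0.635 0.494 119.735
5 0.311 0.119 123.707
final: 123.707 0.748

Arc 1: start y=13.990, vy=20.640 → t=4.802, apex=35.703, x_land=61.321, impact vy=-26.467
  bounce: vy ← 0.49·26.467 = 12.969
Arc 2: start y=0.000, vy=12.969 → t=2.644, apex=8.572, x_land=95.084, impact vy=-12.969
  bounce: vy ← 0.49·12.969 = 6.355
Arc 3: start y=0.000, vy=6.355 → t=1.296, apex=2.058, x_land=111.628, impact vy=-6.355
  bounce: vy ← 0.49·6.355 = 3.114
Arc 4: start y=0.000, vy=3.114 → t=0.635, apex=0.494, x_land=119.735, impact vy=-3.114
  bounce: vy ← 0.49·3.114 = 1.526
Arc 5: start y=0.000, vy=1.526 → t=0.311, apex=0.119, x_land=123.707, impact vy=-1.526
  bounce: vy ← 0.49·1.526 = 0.748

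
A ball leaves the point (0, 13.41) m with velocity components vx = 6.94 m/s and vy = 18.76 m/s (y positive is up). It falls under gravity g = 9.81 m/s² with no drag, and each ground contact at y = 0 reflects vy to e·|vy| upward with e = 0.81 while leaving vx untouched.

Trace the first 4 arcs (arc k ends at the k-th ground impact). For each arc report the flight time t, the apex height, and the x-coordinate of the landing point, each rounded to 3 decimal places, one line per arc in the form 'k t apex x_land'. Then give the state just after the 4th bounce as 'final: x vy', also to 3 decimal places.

Arc 1: start y=13.410, vy=18.760 → t=4.440, apex=31.348, x_land=30.816, impact vy=-24.800
  bounce: vy ← 0.81·24.800 = 20.088
Arc 2: start y=0.000, vy=20.088 → t=4.095, apex=20.567, x_land=59.238, impact vy=-20.088
  bounce: vy ← 0.81·20.088 = 16.271
Arc 3: start y=0.000, vy=16.271 → t=3.317, apex=13.494, x_land=82.260, impact vy=-16.271
  bounce: vy ← 0.81·16.271 = 13.180
Arc 4: start y=0.000, vy=13.180 → t=2.687, apex=8.854, x_land=100.908, impact vy=-13.180
  bounce: vy ← 0.81·13.180 = 10.676

1 4.440 31.348 30.816
2 4.095 20.567 59.238
3 3.317 13.494 82.260
4 2.687 8.854 100.908
final: 100.908 10.676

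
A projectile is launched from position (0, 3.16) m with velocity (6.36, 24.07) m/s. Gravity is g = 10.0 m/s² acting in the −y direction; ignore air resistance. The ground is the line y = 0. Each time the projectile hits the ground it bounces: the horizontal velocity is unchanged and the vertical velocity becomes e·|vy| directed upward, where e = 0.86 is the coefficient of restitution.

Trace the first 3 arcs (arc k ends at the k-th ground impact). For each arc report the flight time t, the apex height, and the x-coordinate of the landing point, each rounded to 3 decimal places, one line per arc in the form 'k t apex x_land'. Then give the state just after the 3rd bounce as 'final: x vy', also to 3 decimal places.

Arc 1: start y=3.160, vy=24.070 → t=4.942, apex=32.128, x_land=31.430, impact vy=-25.349
  bounce: vy ← 0.86·25.349 = 21.800
Arc 2: start y=0.000, vy=21.800 → t=4.360, apex=23.762, x_land=59.160, impact vy=-21.800
  bounce: vy ← 0.86·21.800 = 18.748
Arc 3: start y=0.000, vy=18.748 → t=3.750, apex=17.574, x_land=83.008, impact vy=-18.748
  bounce: vy ← 0.86·18.748 = 16.123

1 4.942 32.128 31.430
2 4.360 23.762 59.160
3 3.750 17.574 83.008
final: 83.008 16.123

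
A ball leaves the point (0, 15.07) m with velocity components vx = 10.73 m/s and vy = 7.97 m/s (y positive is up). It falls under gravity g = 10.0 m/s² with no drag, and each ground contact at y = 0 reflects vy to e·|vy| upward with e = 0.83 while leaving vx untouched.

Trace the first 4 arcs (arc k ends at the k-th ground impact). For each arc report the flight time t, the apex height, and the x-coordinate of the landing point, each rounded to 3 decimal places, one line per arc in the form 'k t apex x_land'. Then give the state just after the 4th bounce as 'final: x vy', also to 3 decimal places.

Arc 1: start y=15.070, vy=7.970 → t=2.707, apex=18.246, x_land=29.049, impact vy=-19.103
  bounce: vy ← 0.83·19.103 = 15.855
Arc 2: start y=0.000, vy=15.855 → t=3.171, apex=12.570, x_land=63.075, impact vy=-15.855
  bounce: vy ← 0.83·15.855 = 13.160
Arc 3: start y=0.000, vy=13.160 → t=2.632, apex=8.659, x_land=91.316, impact vy=-13.160
  bounce: vy ← 0.83·13.160 = 10.923
Arc 4: start y=0.000, vy=10.923 → t=2.185, apex=5.965, x_land=114.757, impact vy=-10.923
  bounce: vy ← 0.83·10.923 = 9.066

1 2.707 18.246 29.049
2 3.171 12.570 63.075
3 2.632 8.659 91.316
4 2.185 5.965 114.757
final: 114.757 9.066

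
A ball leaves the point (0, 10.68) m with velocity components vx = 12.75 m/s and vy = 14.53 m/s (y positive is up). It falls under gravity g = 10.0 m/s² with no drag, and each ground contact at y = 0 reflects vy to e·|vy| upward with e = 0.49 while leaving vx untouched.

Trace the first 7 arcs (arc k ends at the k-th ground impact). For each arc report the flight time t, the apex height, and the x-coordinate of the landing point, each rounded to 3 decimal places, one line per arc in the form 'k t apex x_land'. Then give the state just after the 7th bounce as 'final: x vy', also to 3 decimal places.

1 3.514 21.236 44.802
2 2.020 5.099 70.553
3 0.990 1.224 83.170
4 0.485 0.294 89.353
5 0.238 0.071 92.383
6 0.116 0.017 93.867
7 0.057 0.004 94.595
final: 94.595 0.140

Arc 1: start y=10.680, vy=14.530 → t=3.514, apex=21.236, x_land=44.802, impact vy=-20.609
  bounce: vy ← 0.49·20.609 = 10.098
Arc 2: start y=0.000, vy=10.098 → t=2.020, apex=5.099, x_land=70.553, impact vy=-10.098
  bounce: vy ← 0.49·10.098 = 4.948
Arc 3: start y=0.000, vy=4.948 → t=0.990, apex=1.224, x_land=83.170, impact vy=-4.948
  bounce: vy ← 0.49·4.948 = 2.425
Arc 4: start y=0.000, vy=2.425 → t=0.485, apex=0.294, x_land=89.353, impact vy=-2.425
  bounce: vy ← 0.49·2.425 = 1.188
Arc 5: start y=0.000, vy=1.188 → t=0.238, apex=0.071, x_land=92.383, impact vy=-1.188
  bounce: vy ← 0.49·1.188 = 0.582
Arc 6: start y=0.000, vy=0.582 → t=0.116, apex=0.017, x_land=93.867, impact vy=-0.582
  bounce: vy ← 0.49·0.582 = 0.285
Arc 7: start y=0.000, vy=0.285 → t=0.057, apex=0.004, x_land=94.595, impact vy=-0.285
  bounce: vy ← 0.49·0.285 = 0.140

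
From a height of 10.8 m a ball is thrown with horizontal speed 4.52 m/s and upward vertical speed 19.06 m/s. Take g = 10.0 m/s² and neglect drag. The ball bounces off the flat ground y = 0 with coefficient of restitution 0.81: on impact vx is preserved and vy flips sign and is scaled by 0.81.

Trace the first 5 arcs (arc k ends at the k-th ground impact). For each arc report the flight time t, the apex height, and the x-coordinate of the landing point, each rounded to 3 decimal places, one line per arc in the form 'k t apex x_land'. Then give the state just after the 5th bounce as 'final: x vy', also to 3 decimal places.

Arc 1: start y=10.800, vy=19.060 → t=4.313, apex=28.964, x_land=19.494, impact vy=-24.068
  bounce: vy ← 0.81·24.068 = 19.495
Arc 2: start y=0.000, vy=19.495 → t=3.899, apex=19.003, x_land=37.118, impact vy=-19.495
  bounce: vy ← 0.81·19.495 = 15.791
Arc 3: start y=0.000, vy=15.791 → t=3.158, apex=12.468, x_land=51.393, impact vy=-15.791
  bounce: vy ← 0.81·15.791 = 12.791
Arc 4: start y=0.000, vy=12.791 → t=2.558, apex=8.180, x_land=62.956, impact vy=-12.791
  bounce: vy ← 0.81·12.791 = 10.361
Arc 5: start y=0.000, vy=10.361 → t=2.072, apex=5.367, x_land=72.322, impact vy=-10.361
  bounce: vy ← 0.81·10.361 = 8.392

1 4.313 28.964 19.494
2 3.899 19.003 37.118
3 3.158 12.468 51.393
4 2.558 8.180 62.956
5 2.072 5.367 72.322
final: 72.322 8.392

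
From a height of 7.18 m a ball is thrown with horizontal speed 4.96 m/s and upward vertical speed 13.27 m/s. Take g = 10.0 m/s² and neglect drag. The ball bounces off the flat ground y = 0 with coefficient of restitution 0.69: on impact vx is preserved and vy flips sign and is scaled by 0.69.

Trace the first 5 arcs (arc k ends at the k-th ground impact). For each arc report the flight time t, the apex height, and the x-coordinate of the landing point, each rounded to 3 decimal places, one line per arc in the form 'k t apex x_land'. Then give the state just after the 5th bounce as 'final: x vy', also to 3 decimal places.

1 3.115 15.985 15.450
2 2.467 7.610 27.689
3 1.703 3.623 36.133
4 1.175 1.725 41.960
5 0.811 0.821 45.981
final: 45.981 2.796

Arc 1: start y=7.180, vy=13.270 → t=3.115, apex=15.985, x_land=15.450, impact vy=-17.880
  bounce: vy ← 0.69·17.880 = 12.337
Arc 2: start y=0.000, vy=12.337 → t=2.467, apex=7.610, x_land=27.689, impact vy=-12.337
  bounce: vy ← 0.69·12.337 = 8.513
Arc 3: start y=0.000, vy=8.513 → t=1.703, apex=3.623, x_land=36.133, impact vy=-8.513
  bounce: vy ← 0.69·8.513 = 5.874
Arc 4: start y=0.000, vy=5.874 → t=1.175, apex=1.725, x_land=41.960, impact vy=-5.874
  bounce: vy ← 0.69·5.874 = 4.053
Arc 5: start y=0.000, vy=4.053 → t=0.811, apex=0.821, x_land=45.981, impact vy=-4.053
  bounce: vy ← 0.69·4.053 = 2.796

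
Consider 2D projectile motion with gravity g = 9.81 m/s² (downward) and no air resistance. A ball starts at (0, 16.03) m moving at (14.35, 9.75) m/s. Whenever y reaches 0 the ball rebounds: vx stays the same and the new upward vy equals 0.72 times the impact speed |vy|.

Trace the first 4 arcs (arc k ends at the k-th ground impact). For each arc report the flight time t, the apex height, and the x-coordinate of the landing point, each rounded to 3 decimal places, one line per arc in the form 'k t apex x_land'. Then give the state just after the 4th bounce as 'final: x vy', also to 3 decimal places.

Arc 1: start y=16.030, vy=9.750 → t=3.057, apex=20.875, x_land=43.866, impact vy=-20.238
  bounce: vy ← 0.72·20.238 = 14.571
Arc 2: start y=0.000, vy=14.571 → t=2.971, apex=10.822, x_land=86.496, impact vy=-14.571
  bounce: vy ← 0.72·14.571 = 10.491
Arc 3: start y=0.000, vy=10.491 → t=2.139, apex=5.610, x_land=117.189, impact vy=-10.491
  bounce: vy ← 0.72·10.491 = 7.554
Arc 4: start y=0.000, vy=7.554 → t=1.540, apex=2.908, x_land=139.288, impact vy=-7.554
  bounce: vy ← 0.72·7.554 = 5.439

1 3.057 20.875 43.866
2 2.971 10.822 86.496
3 2.139 5.610 117.189
4 1.540 2.908 139.288
final: 139.288 5.439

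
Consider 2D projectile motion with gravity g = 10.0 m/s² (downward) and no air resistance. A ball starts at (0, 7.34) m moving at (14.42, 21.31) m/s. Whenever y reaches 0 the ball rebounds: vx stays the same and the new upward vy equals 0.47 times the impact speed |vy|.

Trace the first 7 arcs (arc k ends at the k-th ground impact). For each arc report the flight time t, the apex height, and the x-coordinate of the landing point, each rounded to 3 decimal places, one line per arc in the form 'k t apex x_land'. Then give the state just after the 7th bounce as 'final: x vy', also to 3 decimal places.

1 4.582 30.046 66.078
2 2.304 6.637 99.305
3 1.083 1.466 114.922
4 0.509 0.324 122.262
5 0.239 0.072 125.712
6 0.112 0.016 127.334
7 0.053 0.003 128.096
final: 128.096 0.124

Arc 1: start y=7.340, vy=21.310 → t=4.582, apex=30.046, x_land=66.078, impact vy=-24.514
  bounce: vy ← 0.47·24.514 = 11.521
Arc 2: start y=0.000, vy=11.521 → t=2.304, apex=6.637, x_land=99.305, impact vy=-11.521
  bounce: vy ← 0.47·11.521 = 5.415
Arc 3: start y=0.000, vy=5.415 → t=1.083, apex=1.466, x_land=114.922, impact vy=-5.415
  bounce: vy ← 0.47·5.415 = 2.545
Arc 4: start y=0.000, vy=2.545 → t=0.509, apex=0.324, x_land=122.262, impact vy=-2.545
  bounce: vy ← 0.47·2.545 = 1.196
Arc 5: start y=0.000, vy=1.196 → t=0.239, apex=0.072, x_land=125.712, impact vy=-1.196
  bounce: vy ← 0.47·1.196 = 0.562
Arc 6: start y=0.000, vy=0.562 → t=0.112, apex=0.016, x_land=127.334, impact vy=-0.562
  bounce: vy ← 0.47·0.562 = 0.264
Arc 7: start y=0.000, vy=0.264 → t=0.053, apex=0.003, x_land=128.096, impact vy=-0.264
  bounce: vy ← 0.47·0.264 = 0.124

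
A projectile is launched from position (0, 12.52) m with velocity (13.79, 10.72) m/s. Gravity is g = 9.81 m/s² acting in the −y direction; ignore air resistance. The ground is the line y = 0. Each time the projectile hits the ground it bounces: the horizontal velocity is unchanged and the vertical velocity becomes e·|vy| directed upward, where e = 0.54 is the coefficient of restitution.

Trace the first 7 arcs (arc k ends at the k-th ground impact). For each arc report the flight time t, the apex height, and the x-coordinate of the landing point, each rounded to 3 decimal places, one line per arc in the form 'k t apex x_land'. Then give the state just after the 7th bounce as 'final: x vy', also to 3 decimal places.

1 3.028 18.377 41.761
2 2.090 5.359 70.589
3 1.129 1.563 86.156
4 0.610 0.456 94.562
5 0.329 0.133 99.101
6 0.178 0.039 101.553
7 0.096 0.011 102.876
final: 102.876 0.254

Arc 1: start y=12.520, vy=10.720 → t=3.028, apex=18.377, x_land=41.761, impact vy=-18.988
  bounce: vy ← 0.54·18.988 = 10.254
Arc 2: start y=0.000, vy=10.254 → t=2.090, apex=5.359, x_land=70.589, impact vy=-10.254
  bounce: vy ← 0.54·10.254 = 5.537
Arc 3: start y=0.000, vy=5.537 → t=1.129, apex=1.563, x_land=86.156, impact vy=-5.537
  bounce: vy ← 0.54·5.537 = 2.990
Arc 4: start y=0.000, vy=2.990 → t=0.610, apex=0.456, x_land=94.562, impact vy=-2.990
  bounce: vy ← 0.54·2.990 = 1.615
Arc 5: start y=0.000, vy=1.615 → t=0.329, apex=0.133, x_land=99.101, impact vy=-1.615
  bounce: vy ← 0.54·1.615 = 0.872
Arc 6: start y=0.000, vy=0.872 → t=0.178, apex=0.039, x_land=101.553, impact vy=-0.872
  bounce: vy ← 0.54·0.872 = 0.471
Arc 7: start y=0.000, vy=0.471 → t=0.096, apex=0.011, x_land=102.876, impact vy=-0.471
  bounce: vy ← 0.54·0.471 = 0.254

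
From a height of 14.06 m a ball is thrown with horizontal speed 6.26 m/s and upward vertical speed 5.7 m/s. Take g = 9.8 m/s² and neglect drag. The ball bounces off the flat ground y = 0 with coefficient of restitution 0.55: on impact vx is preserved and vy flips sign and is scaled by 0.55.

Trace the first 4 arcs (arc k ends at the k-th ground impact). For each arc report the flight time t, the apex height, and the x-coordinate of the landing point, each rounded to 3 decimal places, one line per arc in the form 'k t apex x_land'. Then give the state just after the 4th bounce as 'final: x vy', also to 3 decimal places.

Arc 1: start y=14.060, vy=5.700 → t=2.373, apex=15.718, x_land=14.853, impact vy=-17.552
  bounce: vy ← 0.55·17.552 = 9.653
Arc 2: start y=0.000, vy=9.653 → t=1.970, apex=4.755, x_land=27.186, impact vy=-9.653
  bounce: vy ← 0.55·9.653 = 5.309
Arc 3: start y=0.000, vy=5.309 → t=1.084, apex=1.438, x_land=33.969, impact vy=-5.309
  bounce: vy ← 0.55·5.309 = 2.920
Arc 4: start y=0.000, vy=2.920 → t=0.596, apex=0.435, x_land=37.699, impact vy=-2.920
  bounce: vy ← 0.55·2.920 = 1.606

1 2.373 15.718 14.853
2 1.970 4.755 27.186
3 1.084 1.438 33.969
4 0.596 0.435 37.699
final: 37.699 1.606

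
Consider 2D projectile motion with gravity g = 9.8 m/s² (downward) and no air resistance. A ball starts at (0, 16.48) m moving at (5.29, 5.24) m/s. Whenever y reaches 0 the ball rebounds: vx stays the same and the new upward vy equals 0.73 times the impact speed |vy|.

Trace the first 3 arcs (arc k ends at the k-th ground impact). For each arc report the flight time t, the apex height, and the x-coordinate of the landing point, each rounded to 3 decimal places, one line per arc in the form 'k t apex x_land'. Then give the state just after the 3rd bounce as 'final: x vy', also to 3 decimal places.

Arc 1: start y=16.480, vy=5.240 → t=2.445, apex=17.881, x_land=12.934, impact vy=-18.721
  bounce: vy ← 0.73·18.721 = 13.666
Arc 2: start y=0.000, vy=13.666 → t=2.789, apex=9.529, x_land=27.688, impact vy=-13.666
  bounce: vy ← 0.73·13.666 = 9.976
Arc 3: start y=0.000, vy=9.976 → t=2.036, apex=5.078, x_land=38.458, impact vy=-9.976
  bounce: vy ← 0.73·9.976 = 7.283

1 2.445 17.881 12.934
2 2.789 9.529 27.688
3 2.036 5.078 38.458
final: 38.458 7.283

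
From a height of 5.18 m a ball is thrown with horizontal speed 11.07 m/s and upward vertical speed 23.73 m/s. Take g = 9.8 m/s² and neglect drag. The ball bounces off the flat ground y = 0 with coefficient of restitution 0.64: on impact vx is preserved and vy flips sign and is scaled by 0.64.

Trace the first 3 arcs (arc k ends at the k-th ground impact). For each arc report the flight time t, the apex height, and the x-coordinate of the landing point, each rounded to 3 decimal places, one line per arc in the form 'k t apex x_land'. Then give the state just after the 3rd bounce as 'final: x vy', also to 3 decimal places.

1 5.052 33.910 55.927
2 3.367 13.890 93.202
3 2.155 5.689 117.059
final: 117.059 6.758

Arc 1: start y=5.180, vy=23.730 → t=5.052, apex=33.910, x_land=55.927, impact vy=-25.781
  bounce: vy ← 0.64·25.781 = 16.500
Arc 2: start y=0.000, vy=16.500 → t=3.367, apex=13.890, x_land=93.202, impact vy=-16.500
  bounce: vy ← 0.64·16.500 = 10.560
Arc 3: start y=0.000, vy=10.560 → t=2.155, apex=5.689, x_land=117.059, impact vy=-10.560
  bounce: vy ← 0.64·10.560 = 6.758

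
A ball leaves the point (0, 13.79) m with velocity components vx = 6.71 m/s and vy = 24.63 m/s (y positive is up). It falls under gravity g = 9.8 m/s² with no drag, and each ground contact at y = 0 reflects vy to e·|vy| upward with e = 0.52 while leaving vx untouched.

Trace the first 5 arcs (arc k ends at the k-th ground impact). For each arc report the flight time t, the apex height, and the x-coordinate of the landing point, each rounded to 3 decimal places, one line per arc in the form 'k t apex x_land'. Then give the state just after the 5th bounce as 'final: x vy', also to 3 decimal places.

1 5.535 44.741 37.140
2 3.143 12.098 58.227
3 1.634 3.271 69.192
4 0.850 0.885 74.893
5 0.442 0.239 77.858
final: 77.858 1.126

Arc 1: start y=13.790, vy=24.630 → t=5.535, apex=44.741, x_land=37.140, impact vy=-29.613
  bounce: vy ← 0.52·29.613 = 15.399
Arc 2: start y=0.000, vy=15.399 → t=3.143, apex=12.098, x_land=58.227, impact vy=-15.399
  bounce: vy ← 0.52·15.399 = 8.007
Arc 3: start y=0.000, vy=8.007 → t=1.634, apex=3.271, x_land=69.192, impact vy=-8.007
  bounce: vy ← 0.52·8.007 = 4.164
Arc 4: start y=0.000, vy=4.164 → t=0.850, apex=0.885, x_land=74.893, impact vy=-4.164
  bounce: vy ← 0.52·4.164 = 2.165
Arc 5: start y=0.000, vy=2.165 → t=0.442, apex=0.239, x_land=77.858, impact vy=-2.165
  bounce: vy ← 0.52·2.165 = 1.126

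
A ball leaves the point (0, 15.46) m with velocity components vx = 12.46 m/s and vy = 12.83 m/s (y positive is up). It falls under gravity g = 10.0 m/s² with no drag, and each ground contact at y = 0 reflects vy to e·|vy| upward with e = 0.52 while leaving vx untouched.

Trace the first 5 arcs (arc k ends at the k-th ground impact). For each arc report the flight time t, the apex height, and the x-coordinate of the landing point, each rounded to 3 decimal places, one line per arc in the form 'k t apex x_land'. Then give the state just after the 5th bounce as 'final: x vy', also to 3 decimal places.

1 3.460 23.690 43.108
2 2.264 6.406 71.315
3 1.177 1.732 85.982
4 0.612 0.468 93.609
5 0.318 0.127 97.576
final: 97.576 0.828

Arc 1: start y=15.460, vy=12.830 → t=3.460, apex=23.690, x_land=43.108, impact vy=-21.767
  bounce: vy ← 0.52·21.767 = 11.319
Arc 2: start y=0.000, vy=11.319 → t=2.264, apex=6.406, x_land=71.315, impact vy=-11.319
  bounce: vy ← 0.52·11.319 = 5.886
Arc 3: start y=0.000, vy=5.886 → t=1.177, apex=1.732, x_land=85.982, impact vy=-5.886
  bounce: vy ← 0.52·5.886 = 3.061
Arc 4: start y=0.000, vy=3.061 → t=0.612, apex=0.468, x_land=93.609, impact vy=-3.061
  bounce: vy ← 0.52·3.061 = 1.592
Arc 5: start y=0.000, vy=1.592 → t=0.318, apex=0.127, x_land=97.576, impact vy=-1.592
  bounce: vy ← 0.52·1.592 = 0.828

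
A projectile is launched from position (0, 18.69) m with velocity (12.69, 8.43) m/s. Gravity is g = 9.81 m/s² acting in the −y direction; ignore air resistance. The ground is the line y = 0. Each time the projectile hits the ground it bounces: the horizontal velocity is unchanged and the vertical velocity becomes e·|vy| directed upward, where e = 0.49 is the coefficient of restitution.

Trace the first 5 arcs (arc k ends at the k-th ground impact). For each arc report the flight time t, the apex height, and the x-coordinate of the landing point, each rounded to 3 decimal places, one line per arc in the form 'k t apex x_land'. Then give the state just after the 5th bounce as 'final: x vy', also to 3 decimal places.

Arc 1: start y=18.690, vy=8.430 → t=2.992, apex=22.312, x_land=37.970, impact vy=-20.923
  bounce: vy ← 0.49·20.923 = 10.252
Arc 2: start y=0.000, vy=10.252 → t=2.090, apex=5.357, x_land=64.494, impact vy=-10.252
  bounce: vy ← 0.49·10.252 = 5.024
Arc 3: start y=0.000, vy=5.024 → t=1.024, apex=1.286, x_land=77.491, impact vy=-5.024
  bounce: vy ← 0.49·5.024 = 2.462
Arc 4: start y=0.000, vy=2.462 → t=0.502, apex=0.309, x_land=83.859, impact vy=-2.462
  bounce: vy ← 0.49·2.462 = 1.206
Arc 5: start y=0.000, vy=1.206 → t=0.246, apex=0.074, x_land=86.980, impact vy=-1.206
  bounce: vy ← 0.49·1.206 = 0.591

1 2.992 22.312 37.970
2 2.090 5.357 64.494
3 1.024 1.286 77.491
4 0.502 0.309 83.859
5 0.246 0.074 86.980
final: 86.980 0.591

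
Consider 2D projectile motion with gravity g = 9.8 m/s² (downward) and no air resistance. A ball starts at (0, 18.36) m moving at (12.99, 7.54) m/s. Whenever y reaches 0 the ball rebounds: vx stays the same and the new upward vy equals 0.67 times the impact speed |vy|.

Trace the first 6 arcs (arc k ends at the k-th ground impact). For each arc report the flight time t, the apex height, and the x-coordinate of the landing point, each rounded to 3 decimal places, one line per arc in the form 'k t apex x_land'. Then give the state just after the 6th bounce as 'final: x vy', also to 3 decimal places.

Arc 1: start y=18.360, vy=7.540 → t=2.852, apex=21.261, x_land=37.053, impact vy=-20.413
  bounce: vy ← 0.67·20.413 = 13.677
Arc 2: start y=0.000, vy=13.677 → t=2.791, apex=9.544, x_land=73.311, impact vy=-13.677
  bounce: vy ← 0.67·13.677 = 9.164
Arc 3: start y=0.000, vy=9.164 → t=1.870, apex=4.284, x_land=97.603, impact vy=-9.164
  bounce: vy ← 0.67·9.164 = 6.140
Arc 4: start y=0.000, vy=6.140 → t=1.253, apex=1.923, x_land=113.880, impact vy=-6.140
  bounce: vy ← 0.67·6.140 = 4.114
Arc 5: start y=0.000, vy=4.114 → t=0.839, apex=0.863, x_land=124.785, impact vy=-4.114
  bounce: vy ← 0.67·4.114 = 2.756
Arc 6: start y=0.000, vy=2.756 → t=0.562, apex=0.388, x_land=132.091, impact vy=-2.756
  bounce: vy ← 0.67·2.756 = 1.847

1 2.852 21.261 37.053
2 2.791 9.544 73.311
3 1.870 4.284 97.603
4 1.253 1.923 113.880
5 0.839 0.863 124.785
6 0.562 0.388 132.091
final: 132.091 1.847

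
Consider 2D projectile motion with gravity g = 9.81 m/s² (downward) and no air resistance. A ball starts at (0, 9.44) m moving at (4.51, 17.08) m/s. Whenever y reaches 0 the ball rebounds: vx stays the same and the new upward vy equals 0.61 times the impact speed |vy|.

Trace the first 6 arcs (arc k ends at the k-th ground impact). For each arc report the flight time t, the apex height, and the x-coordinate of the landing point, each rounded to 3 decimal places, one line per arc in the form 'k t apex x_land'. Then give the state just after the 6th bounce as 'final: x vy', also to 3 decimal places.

1 3.967 24.309 17.892
2 2.716 9.045 30.141
3 1.657 3.366 37.613
4 1.011 1.252 42.171
5 0.616 0.466 44.951
6 0.376 0.173 46.647
final: 46.647 1.125

Arc 1: start y=9.440, vy=17.080 → t=3.967, apex=24.309, x_land=17.892, impact vy=-21.839
  bounce: vy ← 0.61·21.839 = 13.322
Arc 2: start y=0.000, vy=13.322 → t=2.716, apex=9.045, x_land=30.141, impact vy=-13.322
  bounce: vy ← 0.61·13.322 = 8.126
Arc 3: start y=0.000, vy=8.126 → t=1.657, apex=3.366, x_land=37.613, impact vy=-8.126
  bounce: vy ← 0.61·8.126 = 4.957
Arc 4: start y=0.000, vy=4.957 → t=1.011, apex=1.252, x_land=42.171, impact vy=-4.957
  bounce: vy ← 0.61·4.957 = 3.024
Arc 5: start y=0.000, vy=3.024 → t=0.616, apex=0.466, x_land=44.951, impact vy=-3.024
  bounce: vy ← 0.61·3.024 = 1.845
Arc 6: start y=0.000, vy=1.845 → t=0.376, apex=0.173, x_land=46.647, impact vy=-1.845
  bounce: vy ← 0.61·1.845 = 1.125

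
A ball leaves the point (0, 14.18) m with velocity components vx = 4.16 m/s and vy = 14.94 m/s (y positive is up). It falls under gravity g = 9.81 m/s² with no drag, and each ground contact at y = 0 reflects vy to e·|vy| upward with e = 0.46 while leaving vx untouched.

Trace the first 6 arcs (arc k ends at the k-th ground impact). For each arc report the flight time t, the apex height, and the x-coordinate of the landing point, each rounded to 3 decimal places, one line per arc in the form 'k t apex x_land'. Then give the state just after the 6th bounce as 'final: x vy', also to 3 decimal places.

1 3.806 25.556 15.831
2 2.100 5.408 24.567
3 0.966 1.144 28.586
4 0.444 0.242 30.434
5 0.204 0.051 31.284
6 0.094 0.011 31.676
final: 31.676 0.212

Arc 1: start y=14.180, vy=14.940 → t=3.806, apex=25.556, x_land=15.831, impact vy=-22.392
  bounce: vy ← 0.46·22.392 = 10.300
Arc 2: start y=0.000, vy=10.300 → t=2.100, apex=5.408, x_land=24.567, impact vy=-10.300
  bounce: vy ← 0.46·10.300 = 4.738
Arc 3: start y=0.000, vy=4.738 → t=0.966, apex=1.144, x_land=28.586, impact vy=-4.738
  bounce: vy ← 0.46·4.738 = 2.180
Arc 4: start y=0.000, vy=2.180 → t=0.444, apex=0.242, x_land=30.434, impact vy=-2.180
  bounce: vy ← 0.46·2.180 = 1.003
Arc 5: start y=0.000, vy=1.003 → t=0.204, apex=0.051, x_land=31.284, impact vy=-1.003
  bounce: vy ← 0.46·1.003 = 0.461
Arc 6: start y=0.000, vy=0.461 → t=0.094, apex=0.011, x_land=31.676, impact vy=-0.461
  bounce: vy ← 0.46·0.461 = 0.212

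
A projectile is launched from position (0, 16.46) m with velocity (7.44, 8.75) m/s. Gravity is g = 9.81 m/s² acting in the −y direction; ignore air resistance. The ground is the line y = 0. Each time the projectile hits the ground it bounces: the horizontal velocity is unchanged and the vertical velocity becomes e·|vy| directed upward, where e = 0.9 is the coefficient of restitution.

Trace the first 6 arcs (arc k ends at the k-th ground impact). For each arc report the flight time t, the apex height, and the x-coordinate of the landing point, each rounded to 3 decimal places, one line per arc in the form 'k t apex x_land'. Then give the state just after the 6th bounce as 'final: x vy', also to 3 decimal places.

1 2.929 20.362 21.795
2 3.667 16.493 49.081
3 3.301 13.360 73.638
4 2.971 10.821 95.740
5 2.674 8.765 115.631
6 2.406 7.100 133.534
final: 133.534 10.622

Arc 1: start y=16.460, vy=8.750 → t=2.929, apex=20.362, x_land=21.795, impact vy=-19.988
  bounce: vy ← 0.9·19.988 = 17.989
Arc 2: start y=0.000, vy=17.989 → t=3.667, apex=16.493, x_land=49.081, impact vy=-17.989
  bounce: vy ← 0.9·17.989 = 16.190
Arc 3: start y=0.000, vy=16.190 → t=3.301, apex=13.360, x_land=73.638, impact vy=-16.190
  bounce: vy ← 0.9·16.190 = 14.571
Arc 4: start y=0.000, vy=14.571 → t=2.971, apex=10.821, x_land=95.740, impact vy=-14.571
  bounce: vy ← 0.9·14.571 = 13.114
Arc 5: start y=0.000, vy=13.114 → t=2.674, apex=8.765, x_land=115.631, impact vy=-13.114
  bounce: vy ← 0.9·13.114 = 11.803
Arc 6: start y=0.000, vy=11.803 → t=2.406, apex=7.100, x_land=133.534, impact vy=-11.803
  bounce: vy ← 0.9·11.803 = 10.622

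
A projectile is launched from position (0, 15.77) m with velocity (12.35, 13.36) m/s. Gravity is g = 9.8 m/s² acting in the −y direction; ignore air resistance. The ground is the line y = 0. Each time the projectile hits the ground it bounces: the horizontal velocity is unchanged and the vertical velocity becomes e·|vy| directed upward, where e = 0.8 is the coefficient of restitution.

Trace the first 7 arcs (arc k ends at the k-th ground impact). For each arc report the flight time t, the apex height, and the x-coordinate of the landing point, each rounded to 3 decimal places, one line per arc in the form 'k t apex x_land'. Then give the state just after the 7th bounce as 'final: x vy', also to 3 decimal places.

Arc 1: start y=15.770, vy=13.360 → t=3.616, apex=24.877, x_land=44.663, impact vy=-22.081
  bounce: vy ← 0.8·22.081 = 17.665
Arc 2: start y=0.000, vy=17.665 → t=3.605, apex=15.921, x_land=89.186, impact vy=-17.665
  bounce: vy ← 0.8·17.665 = 14.132
Arc 3: start y=0.000, vy=14.132 → t=2.884, apex=10.189, x_land=124.805, impact vy=-14.132
  bounce: vy ← 0.8·14.132 = 11.306
Arc 4: start y=0.000, vy=11.306 → t=2.307, apex=6.521, x_land=153.299, impact vy=-11.306
  bounce: vy ← 0.8·11.306 = 9.044
Arc 5: start y=0.000, vy=9.044 → t=1.846, apex=4.174, x_land=176.095, impact vy=-9.044
  bounce: vy ← 0.8·9.044 = 7.236
Arc 6: start y=0.000, vy=7.236 → t=1.477, apex=2.671, x_land=194.332, impact vy=-7.236
  bounce: vy ← 0.8·7.236 = 5.788
Arc 7: start y=0.000, vy=5.788 → t=1.181, apex=1.710, x_land=208.921, impact vy=-5.788
  bounce: vy ← 0.8·5.788 = 4.631

1 3.616 24.877 44.663
2 3.605 15.921 89.186
3 2.884 10.189 124.805
4 2.307 6.521 153.299
5 1.846 4.174 176.095
6 1.477 2.671 194.332
7 1.181 1.710 208.921
final: 208.921 4.631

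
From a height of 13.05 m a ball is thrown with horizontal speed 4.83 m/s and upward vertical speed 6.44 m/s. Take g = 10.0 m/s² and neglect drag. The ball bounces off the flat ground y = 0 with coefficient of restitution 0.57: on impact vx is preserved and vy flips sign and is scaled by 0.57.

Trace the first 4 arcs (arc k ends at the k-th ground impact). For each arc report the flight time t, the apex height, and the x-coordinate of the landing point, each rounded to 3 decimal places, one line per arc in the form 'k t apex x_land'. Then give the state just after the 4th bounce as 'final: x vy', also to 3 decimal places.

1 2.383 15.124 11.511
2 1.983 4.914 21.087
3 1.130 1.596 26.545
4 0.644 0.519 29.657
final: 29.657 1.836

Arc 1: start y=13.050, vy=6.440 → t=2.383, apex=15.124, x_land=11.511, impact vy=-17.392
  bounce: vy ← 0.57·17.392 = 9.913
Arc 2: start y=0.000, vy=9.913 → t=1.983, apex=4.914, x_land=21.087, impact vy=-9.913
  bounce: vy ← 0.57·9.913 = 5.651
Arc 3: start y=0.000, vy=5.651 → t=1.130, apex=1.596, x_land=26.545, impact vy=-5.651
  bounce: vy ← 0.57·5.651 = 3.221
Arc 4: start y=0.000, vy=3.221 → t=0.644, apex=0.519, x_land=29.657, impact vy=-3.221
  bounce: vy ← 0.57·3.221 = 1.836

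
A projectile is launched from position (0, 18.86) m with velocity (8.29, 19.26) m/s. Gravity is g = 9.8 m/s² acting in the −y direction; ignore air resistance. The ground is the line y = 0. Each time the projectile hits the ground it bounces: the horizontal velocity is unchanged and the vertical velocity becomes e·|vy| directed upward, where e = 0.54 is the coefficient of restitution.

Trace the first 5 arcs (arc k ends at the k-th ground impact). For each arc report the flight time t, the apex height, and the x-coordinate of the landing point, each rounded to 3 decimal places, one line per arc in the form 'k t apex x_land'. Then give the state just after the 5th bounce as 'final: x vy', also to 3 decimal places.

1 4.742 37.786 39.313
2 2.999 11.018 64.176
3 1.620 3.213 77.602
4 0.875 0.937 84.851
5 0.472 0.273 88.766
final: 88.766 1.250

Arc 1: start y=18.860, vy=19.260 → t=4.742, apex=37.786, x_land=39.313, impact vy=-27.214
  bounce: vy ← 0.54·27.214 = 14.696
Arc 2: start y=0.000, vy=14.696 → t=2.999, apex=11.018, x_land=64.176, impact vy=-14.696
  bounce: vy ← 0.54·14.696 = 7.936
Arc 3: start y=0.000, vy=7.936 → t=1.620, apex=3.213, x_land=77.602, impact vy=-7.936
  bounce: vy ← 0.54·7.936 = 4.285
Arc 4: start y=0.000, vy=4.285 → t=0.875, apex=0.937, x_land=84.851, impact vy=-4.285
  bounce: vy ← 0.54·4.285 = 2.314
Arc 5: start y=0.000, vy=2.314 → t=0.472, apex=0.273, x_land=88.766, impact vy=-2.314
  bounce: vy ← 0.54·2.314 = 1.250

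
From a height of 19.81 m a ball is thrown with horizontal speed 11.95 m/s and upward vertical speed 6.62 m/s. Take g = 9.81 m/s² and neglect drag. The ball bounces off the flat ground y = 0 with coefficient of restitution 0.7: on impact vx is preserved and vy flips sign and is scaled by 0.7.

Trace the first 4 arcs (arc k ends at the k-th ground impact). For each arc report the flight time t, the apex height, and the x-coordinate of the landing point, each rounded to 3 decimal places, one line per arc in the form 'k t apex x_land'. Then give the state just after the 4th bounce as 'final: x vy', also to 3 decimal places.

1 2.795 22.044 33.397
2 2.968 10.801 68.864
3 2.078 5.293 93.690
4 1.454 2.593 111.069
final: 111.069 4.993

Arc 1: start y=19.810, vy=6.620 → t=2.795, apex=22.044, x_land=33.397, impact vy=-20.797
  bounce: vy ← 0.7·20.797 = 14.558
Arc 2: start y=0.000, vy=14.558 → t=2.968, apex=10.801, x_land=68.864, impact vy=-14.558
  bounce: vy ← 0.7·14.558 = 10.190
Arc 3: start y=0.000, vy=10.190 → t=2.078, apex=5.293, x_land=93.690, impact vy=-10.190
  bounce: vy ← 0.7·10.190 = 7.133
Arc 4: start y=0.000, vy=7.133 → t=1.454, apex=2.593, x_land=111.069, impact vy=-7.133
  bounce: vy ← 0.7·7.133 = 4.993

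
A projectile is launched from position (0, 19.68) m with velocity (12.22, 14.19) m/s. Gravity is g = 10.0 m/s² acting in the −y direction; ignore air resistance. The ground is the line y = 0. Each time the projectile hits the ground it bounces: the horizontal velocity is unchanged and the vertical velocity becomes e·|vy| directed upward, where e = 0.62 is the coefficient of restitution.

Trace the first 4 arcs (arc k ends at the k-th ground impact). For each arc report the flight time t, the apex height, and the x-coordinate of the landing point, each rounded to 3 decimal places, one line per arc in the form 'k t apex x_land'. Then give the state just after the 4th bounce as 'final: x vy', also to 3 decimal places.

Arc 1: start y=19.680, vy=14.190 → t=3.858, apex=29.748, x_land=47.147, impact vy=-24.392
  bounce: vy ← 0.62·24.392 = 15.123
Arc 2: start y=0.000, vy=15.123 → t=3.025, apex=11.435, x_land=84.107, impact vy=-15.123
  bounce: vy ← 0.62·15.123 = 9.376
Arc 3: start y=0.000, vy=9.376 → t=1.875, apex=4.396, x_land=107.023, impact vy=-9.376
  bounce: vy ← 0.62·9.376 = 5.813
Arc 4: start y=0.000, vy=5.813 → t=1.163, apex=1.690, x_land=121.230, impact vy=-5.813
  bounce: vy ← 0.62·5.813 = 3.604

1 3.858 29.748 47.147
2 3.025 11.435 84.107
3 1.875 4.396 107.023
4 1.163 1.690 121.230
final: 121.230 3.604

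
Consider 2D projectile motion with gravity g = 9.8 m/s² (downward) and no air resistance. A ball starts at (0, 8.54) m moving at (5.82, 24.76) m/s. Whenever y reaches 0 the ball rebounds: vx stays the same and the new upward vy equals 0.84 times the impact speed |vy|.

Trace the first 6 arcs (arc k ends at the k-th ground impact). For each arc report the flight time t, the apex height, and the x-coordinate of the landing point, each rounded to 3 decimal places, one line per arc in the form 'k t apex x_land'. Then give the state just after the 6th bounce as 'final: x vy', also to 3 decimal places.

Arc 1: start y=8.540, vy=24.760 → t=5.377, apex=39.818, x_land=31.295, impact vy=-27.936
  bounce: vy ← 0.84·27.936 = 23.467
Arc 2: start y=0.000, vy=23.467 → t=4.789, apex=28.096, x_land=59.168, impact vy=-23.467
  bounce: vy ← 0.84·23.467 = 19.712
Arc 3: start y=0.000, vy=19.712 → t=4.023, apex=19.824, x_land=82.581, impact vy=-19.712
  bounce: vy ← 0.84·19.712 = 16.558
Arc 4: start y=0.000, vy=16.558 → t=3.379, apex=13.988, x_land=102.248, impact vy=-16.558
  bounce: vy ← 0.84·16.558 = 13.909
Arc 5: start y=0.000, vy=13.909 → t=2.839, apex=9.870, x_land=118.768, impact vy=-13.909
  bounce: vy ← 0.84·13.909 = 11.683
Arc 6: start y=0.000, vy=11.683 → t=2.384, apex=6.964, x_land=132.645, impact vy=-11.683
  bounce: vy ← 0.84·11.683 = 9.814

1 5.377 39.818 31.295
2 4.789 28.096 59.168
3 4.023 19.824 82.581
4 3.379 13.988 102.248
5 2.839 9.870 118.768
6 2.384 6.964 132.645
final: 132.645 9.814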